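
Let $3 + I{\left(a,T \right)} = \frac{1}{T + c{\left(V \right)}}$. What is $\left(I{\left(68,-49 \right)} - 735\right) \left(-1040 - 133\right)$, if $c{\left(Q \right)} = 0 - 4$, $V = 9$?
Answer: $\frac{45881895}{53} \approx 8.657 \cdot 10^{5}$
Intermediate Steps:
$c{\left(Q \right)} = -4$
$I{\left(a,T \right)} = -3 + \frac{1}{-4 + T}$ ($I{\left(a,T \right)} = -3 + \frac{1}{T - 4} = -3 + \frac{1}{-4 + T}$)
$\left(I{\left(68,-49 \right)} - 735\right) \left(-1040 - 133\right) = \left(\frac{13 - -147}{-4 - 49} - 735\right) \left(-1040 - 133\right) = \left(\frac{13 + 147}{-53} - 735\right) \left(-1173\right) = \left(\left(- \frac{1}{53}\right) 160 - 735\right) \left(-1173\right) = \left(- \frac{160}{53} - 735\right) \left(-1173\right) = \left(- \frac{39115}{53}\right) \left(-1173\right) = \frac{45881895}{53}$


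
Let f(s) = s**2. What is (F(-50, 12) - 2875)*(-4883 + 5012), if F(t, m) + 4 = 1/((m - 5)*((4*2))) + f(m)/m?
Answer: -20711079/56 ≈ -3.6984e+5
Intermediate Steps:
F(t, m) = -4 + m + 1/(8*(-5 + m)) (F(t, m) = -4 + (1/((m - 5)*((4*2))) + m**2/m) = -4 + (1/((-5 + m)*8) + m) = -4 + ((1/8)/(-5 + m) + m) = -4 + (1/(8*(-5 + m)) + m) = -4 + (m + 1/(8*(-5 + m))) = -4 + m + 1/(8*(-5 + m)))
(F(-50, 12) - 2875)*(-4883 + 5012) = ((161/8 + 12**2 - 9*12)/(-5 + 12) - 2875)*(-4883 + 5012) = ((161/8 + 144 - 108)/7 - 2875)*129 = ((1/7)*(449/8) - 2875)*129 = (449/56 - 2875)*129 = -160551/56*129 = -20711079/56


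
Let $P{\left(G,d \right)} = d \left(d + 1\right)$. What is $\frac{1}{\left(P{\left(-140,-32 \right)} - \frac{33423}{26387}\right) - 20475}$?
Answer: $- \frac{26387}{514131344} \approx -5.1323 \cdot 10^{-5}$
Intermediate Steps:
$P{\left(G,d \right)} = d \left(1 + d\right)$
$\frac{1}{\left(P{\left(-140,-32 \right)} - \frac{33423}{26387}\right) - 20475} = \frac{1}{\left(- 32 \left(1 - 32\right) - \frac{33423}{26387}\right) - 20475} = \frac{1}{\left(\left(-32\right) \left(-31\right) - \frac{33423}{26387}\right) - 20475} = \frac{1}{\left(992 - \frac{33423}{26387}\right) - 20475} = \frac{1}{\frac{26142481}{26387} - 20475} = \frac{1}{- \frac{514131344}{26387}} = - \frac{26387}{514131344}$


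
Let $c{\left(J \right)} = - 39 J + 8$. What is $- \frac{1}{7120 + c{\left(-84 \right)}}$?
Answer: $- \frac{1}{10404} \approx -9.6117 \cdot 10^{-5}$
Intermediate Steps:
$c{\left(J \right)} = 8 - 39 J$
$- \frac{1}{7120 + c{\left(-84 \right)}} = - \frac{1}{7120 + \left(8 - -3276\right)} = - \frac{1}{7120 + \left(8 + 3276\right)} = - \frac{1}{7120 + 3284} = - \frac{1}{10404}$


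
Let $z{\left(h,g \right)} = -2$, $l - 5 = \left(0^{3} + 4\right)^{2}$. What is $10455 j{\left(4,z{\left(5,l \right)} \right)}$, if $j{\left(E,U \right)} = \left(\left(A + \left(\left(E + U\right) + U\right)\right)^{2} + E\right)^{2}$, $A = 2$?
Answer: $669120$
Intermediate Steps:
$l = 21$ ($l = 5 + \left(0^{3} + 4\right)^{2} = 5 + \left(0 + 4\right)^{2} = 5 + 4^{2} = 5 + 16 = 21$)
$j{\left(E,U \right)} = \left(E + \left(2 + E + 2 U\right)^{2}\right)^{2}$ ($j{\left(E,U \right)} = \left(\left(2 + \left(\left(E + U\right) + U\right)\right)^{2} + E\right)^{2} = \left(\left(2 + \left(E + 2 U\right)\right)^{2} + E\right)^{2} = \left(\left(2 + E + 2 U\right)^{2} + E\right)^{2} = \left(E + \left(2 + E + 2 U\right)^{2}\right)^{2}$)
$10455 j{\left(4,z{\left(5,l \right)} \right)} = 10455 \left(4 + \left(2 + 4 + 2 \left(-2\right)\right)^{2}\right)^{2} = 10455 \left(4 + \left(2 + 4 - 4\right)^{2}\right)^{2} = 10455 \left(4 + 2^{2}\right)^{2} = 10455 \left(4 + 4\right)^{2} = 10455 \cdot 8^{2} = 10455 \cdot 64 = 669120$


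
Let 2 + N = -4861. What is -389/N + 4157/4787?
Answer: 22077634/23279181 ≈ 0.94839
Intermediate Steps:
N = -4863 (N = -2 - 4861 = -4863)
-389/N + 4157/4787 = -389/(-4863) + 4157/4787 = -389*(-1/4863) + 4157*(1/4787) = 389/4863 + 4157/4787 = 22077634/23279181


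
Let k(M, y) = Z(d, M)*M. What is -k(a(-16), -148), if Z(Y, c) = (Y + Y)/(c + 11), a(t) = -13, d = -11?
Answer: 143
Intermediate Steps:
Z(Y, c) = 2*Y/(11 + c) (Z(Y, c) = (2*Y)/(11 + c) = 2*Y/(11 + c))
k(M, y) = -22*M/(11 + M) (k(M, y) = (2*(-11)/(11 + M))*M = (-22/(11 + M))*M = -22*M/(11 + M))
-k(a(-16), -148) = -(-22)*(-13)/(11 - 13) = -(-22)*(-13)/(-2) = -(-22)*(-13)*(-1)/2 = -1*(-143) = 143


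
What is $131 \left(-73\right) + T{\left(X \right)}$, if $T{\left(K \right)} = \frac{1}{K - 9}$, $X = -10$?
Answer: $- \frac{181698}{19} \approx -9563.0$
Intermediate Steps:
$T{\left(K \right)} = \frac{1}{-9 + K}$
$131 \left(-73\right) + T{\left(X \right)} = 131 \left(-73\right) + \frac{1}{-9 - 10} = -9563 + \frac{1}{-19} = -9563 - \frac{1}{19} = - \frac{181698}{19}$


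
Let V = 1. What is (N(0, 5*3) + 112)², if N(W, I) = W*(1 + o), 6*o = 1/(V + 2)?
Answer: 12544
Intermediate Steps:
o = 1/18 (o = 1/(6*(1 + 2)) = (⅙)/3 = (⅙)*(⅓) = 1/18 ≈ 0.055556)
N(W, I) = 19*W/18 (N(W, I) = W*(1 + 1/18) = W*(19/18) = 19*W/18)
(N(0, 5*3) + 112)² = ((19/18)*0 + 112)² = (0 + 112)² = 112² = 12544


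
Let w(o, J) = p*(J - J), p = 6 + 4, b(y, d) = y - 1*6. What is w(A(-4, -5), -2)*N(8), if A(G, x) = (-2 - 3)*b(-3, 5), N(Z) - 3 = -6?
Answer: 0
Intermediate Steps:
b(y, d) = -6 + y (b(y, d) = y - 6 = -6 + y)
N(Z) = -3 (N(Z) = 3 - 6 = -3)
p = 10
A(G, x) = 45 (A(G, x) = (-2 - 3)*(-6 - 3) = -5*(-9) = 45)
w(o, J) = 0 (w(o, J) = 10*(J - J) = 10*0 = 0)
w(A(-4, -5), -2)*N(8) = 0*(-3) = 0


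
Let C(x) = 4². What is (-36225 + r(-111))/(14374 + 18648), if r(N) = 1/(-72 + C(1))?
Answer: -2028601/1849232 ≈ -1.0970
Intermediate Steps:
C(x) = 16
r(N) = -1/56 (r(N) = 1/(-72 + 16) = 1/(-56) = -1/56)
(-36225 + r(-111))/(14374 + 18648) = (-36225 - 1/56)/(14374 + 18648) = -2028601/56/33022 = -2028601/56*1/33022 = -2028601/1849232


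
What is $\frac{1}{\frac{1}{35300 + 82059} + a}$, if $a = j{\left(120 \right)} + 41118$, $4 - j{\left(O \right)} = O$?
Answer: $\frac{117359}{4811953719} \approx 2.4389 \cdot 10^{-5}$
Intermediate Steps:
$j{\left(O \right)} = 4 - O$
$a = 41002$ ($a = \left(4 - 120\right) + 41118 = -116 + 41118 = 41002$)
$\frac{1}{\frac{1}{35300 + 82059} + a} = \frac{1}{\frac{1}{35300 + 82059} + 41002} = \frac{1}{\frac{1}{117359} + 41002} = \frac{1}{\frac{4811953719}{117359}} = \frac{117359}{4811953719}$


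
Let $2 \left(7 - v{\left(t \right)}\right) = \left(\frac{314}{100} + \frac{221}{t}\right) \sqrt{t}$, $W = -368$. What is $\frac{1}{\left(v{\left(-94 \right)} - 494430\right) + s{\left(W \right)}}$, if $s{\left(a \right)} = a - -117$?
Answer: $\frac{2350 i}{- 1162483900 i + 927 \sqrt{94}} \approx -2.0215 \cdot 10^{-6} + 1.5629 \cdot 10^{-11} i$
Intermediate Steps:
$s{\left(a \right)} = 117 + a$ ($s{\left(a \right)} = a + 117 = 117 + a$)
$v{\left(t \right)} = 7 - \frac{\sqrt{t} \left(\frac{157}{50} + \frac{221}{t}\right)}{2}$ ($v{\left(t \right)} = 7 - \frac{\left(\frac{314}{100} + \frac{221}{t}\right) \sqrt{t}}{2} = 7 - \frac{\left(314 \cdot \frac{1}{100} + \frac{221}{t}\right) \sqrt{t}}{2} = 7 - \frac{\left(\frac{157}{50} + \frac{221}{t}\right) \sqrt{t}}{2} = 7 - \frac{\sqrt{t} \left(\frac{157}{50} + \frac{221}{t}\right)}{2}$)
$\frac{1}{\left(v{\left(-94 \right)} - 494430\right) + s{\left(W \right)}} = \frac{1}{\left(\frac{-11050 - -14758 + 700 \sqrt{-94}}{100 i \sqrt{94}} - 494430\right) + \left(117 - 368\right)} = \frac{1}{\left(\frac{- \frac{i \sqrt{94}}{94} \left(-11050 + 14758 + 700 i \sqrt{94}\right)}{100} - 494430\right) - 251} = \frac{1}{\left(\frac{- \frac{i \sqrt{94}}{94} \left(3708 + 700 i \sqrt{94}\right)}{100} - 494430\right) - 251} = \frac{1}{\left(- \frac{i \sqrt{94} \left(3708 + 700 i \sqrt{94}\right)}{9400} - 494430\right) - 251} = \frac{1}{\left(-494430 - \frac{i \sqrt{94} \left(3708 + 700 i \sqrt{94}\right)}{9400}\right) - 251} = \frac{1}{-494681 - \frac{i \sqrt{94} \left(3708 + 700 i \sqrt{94}\right)}{9400}}$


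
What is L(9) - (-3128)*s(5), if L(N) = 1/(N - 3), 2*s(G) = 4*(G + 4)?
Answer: 337825/6 ≈ 56304.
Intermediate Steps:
s(G) = 8 + 2*G (s(G) = (4*(G + 4))/2 = (4*(4 + G))/2 = (16 + 4*G)/2 = 8 + 2*G)
L(N) = 1/(-3 + N)
L(9) - (-3128)*s(5) = 1/(-3 + 9) - (-3128)*(8 + 2*5) = 1/6 - (-3128)*(8 + 10) = ⅙ - (-3128)*18 = ⅙ - 136*(-414) = ⅙ + 56304 = 337825/6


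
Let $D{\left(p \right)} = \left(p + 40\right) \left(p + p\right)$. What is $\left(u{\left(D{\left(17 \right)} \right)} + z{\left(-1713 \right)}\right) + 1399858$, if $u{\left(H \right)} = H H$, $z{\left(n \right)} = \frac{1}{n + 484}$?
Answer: $\frac{6336357757}{1229} \approx 5.1557 \cdot 10^{6}$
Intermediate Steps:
$z{\left(n \right)} = \frac{1}{484 + n}$
$D{\left(p \right)} = 2 p \left(40 + p\right)$ ($D{\left(p \right)} = \left(40 + p\right) 2 p = 2 p \left(40 + p\right)$)
$u{\left(H \right)} = H^{2}$
$\left(u{\left(D{\left(17 \right)} \right)} + z{\left(-1713 \right)}\right) + 1399858 = \left(\left(2 \cdot 17 \left(40 + 17\right)\right)^{2} + \frac{1}{484 - 1713}\right) + 1399858 = \left(\left(2 \cdot 17 \cdot 57\right)^{2} + \frac{1}{-1229}\right) + 1399858 = \left(1938^{2} - \frac{1}{1229}\right) + 1399858 = \left(3755844 - \frac{1}{1229}\right) + 1399858 = \frac{4615932275}{1229} + 1399858 = \frac{6336357757}{1229}$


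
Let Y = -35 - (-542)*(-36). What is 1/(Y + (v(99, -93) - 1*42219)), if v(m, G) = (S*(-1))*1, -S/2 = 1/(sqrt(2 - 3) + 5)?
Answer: -802953/49594886170 + I/49594886170 ≈ -1.619e-5 + 2.0163e-11*I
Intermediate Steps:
S = -(5 - I)/13 (S = -2/(sqrt(2 - 3) + 5) = -2/(sqrt(-1) + 5) = -2/(I + 5) = -2*(5 - I)/26 = -(5 - I)/13 ≈ -0.38462 + 0.076923*I)
v(m, G) = 5/13 - I/13 (v(m, G) = ((-5/13 + I/13)*(-1))*1 = (5/13 - I/13)*1 = 5/13 - I/13)
Y = -19547 (Y = -35 - 1*19512 = -35 - 19512 = -19547)
1/(Y + (v(99, -93) - 1*42219)) = 1/(-19547 + ((5/13 - I/13) - 1*42219)) = 1/(-19547 + ((5/13 - I/13) - 42219)) = 1/(-19547 + (-548842/13 - I/13)) = 1/(-802953/13 - I/13) = 13*(-802953/13 + I/13)/49594886170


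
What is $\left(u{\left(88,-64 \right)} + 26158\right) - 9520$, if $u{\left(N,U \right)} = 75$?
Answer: $16713$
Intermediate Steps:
$\left(u{\left(88,-64 \right)} + 26158\right) - 9520 = \left(75 + 26158\right) - 9520 = 26233 - 9520 = 16713$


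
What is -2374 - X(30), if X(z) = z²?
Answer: -3274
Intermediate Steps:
-2374 - X(30) = -2374 - 1*30² = -2374 - 1*900 = -2374 - 900 = -3274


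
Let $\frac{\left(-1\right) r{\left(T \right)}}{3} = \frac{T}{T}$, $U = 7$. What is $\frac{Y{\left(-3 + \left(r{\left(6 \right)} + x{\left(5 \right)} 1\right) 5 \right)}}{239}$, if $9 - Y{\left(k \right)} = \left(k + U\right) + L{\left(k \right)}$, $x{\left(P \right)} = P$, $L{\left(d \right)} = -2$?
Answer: $- \frac{3}{239} \approx -0.012552$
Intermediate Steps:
$r{\left(T \right)} = -3$ ($r{\left(T \right)} = - 3 \frac{T}{T} = \left(-3\right) 1 = -3$)
$Y{\left(k \right)} = 4 - k$ ($Y{\left(k \right)} = 9 - \left(\left(k + 7\right) - 2\right) = 9 - \left(\left(7 + k\right) - 2\right) = 9 - \left(5 + k\right) = 4 - k$)
$\frac{Y{\left(-3 + \left(r{\left(6 \right)} + x{\left(5 \right)} 1\right) 5 \right)}}{239} = \frac{4 - \left(-3 + \left(-3 + 5 \cdot 1\right) 5\right)}{239} = \left(4 - \left(-3 + \left(-3 + 5\right) 5\right)\right) \frac{1}{239} = \left(4 - \left(-3 + 2 \cdot 5\right)\right) \frac{1}{239} = \left(4 - \left(-3 + 10\right)\right) \frac{1}{239} = \left(4 - 7\right) \frac{1}{239} = \left(-3\right) \frac{1}{239} = - \frac{3}{239}$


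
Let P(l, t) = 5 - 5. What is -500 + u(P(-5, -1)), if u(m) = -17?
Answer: -517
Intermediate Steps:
P(l, t) = 0
-500 + u(P(-5, -1)) = -500 - 17 = -517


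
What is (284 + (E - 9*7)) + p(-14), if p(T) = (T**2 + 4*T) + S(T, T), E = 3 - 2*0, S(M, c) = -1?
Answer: 363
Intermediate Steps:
E = 3 (E = 3 + 0 = 3)
p(T) = -1 + T**2 + 4*T (p(T) = (T**2 + 4*T) - 1 = -1 + T**2 + 4*T)
(284 + (E - 9*7)) + p(-14) = (284 + (3 - 9*7)) + (-1 + (-14)**2 + 4*(-14)) = (284 + (3 - 63)) + (-1 + 196 - 56) = (284 - 60) + 139 = 224 + 139 = 363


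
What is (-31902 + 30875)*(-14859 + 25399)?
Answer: -10824580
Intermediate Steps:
(-31902 + 30875)*(-14859 + 25399) = -1027*10540 = -10824580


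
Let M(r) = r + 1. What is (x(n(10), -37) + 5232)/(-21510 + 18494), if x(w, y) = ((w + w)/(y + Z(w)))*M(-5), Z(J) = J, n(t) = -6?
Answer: -28116/16211 ≈ -1.7344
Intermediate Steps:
M(r) = 1 + r
x(w, y) = -8*w/(w + y) (x(w, y) = ((w + w)/(y + w))*(1 - 5) = ((2*w)/(w + y))*(-4) = (2*w/(w + y))*(-4) = -8*w/(w + y))
(x(n(10), -37) + 5232)/(-21510 + 18494) = (-8*(-6)/(-6 - 37) + 5232)/(-21510 + 18494) = (-8*(-6)/(-43) + 5232)/(-3016) = (-8*(-6)*(-1/43) + 5232)*(-1/3016) = (-48/43 + 5232)*(-1/3016) = (224928/43)*(-1/3016) = -28116/16211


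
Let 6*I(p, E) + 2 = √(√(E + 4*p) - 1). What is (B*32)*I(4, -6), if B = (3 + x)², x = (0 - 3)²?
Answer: -1536 + 768*√(-1 + √10) ≈ -406.68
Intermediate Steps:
I(p, E) = -⅓ + √(-1 + √(E + 4*p))/6 (I(p, E) = -⅓ + √(√(E + 4*p) - 1)/6 = -⅓ + √(-1 + √(E + 4*p))/6)
x = 9 (x = (-3)² = 9)
B = 144 (B = (3 + 9)² = 12² = 144)
(B*32)*I(4, -6) = (144*32)*(-⅓ + √(-1 + √(-6 + 4*4))/6) = 4608*(-⅓ + √(-1 + √(-6 + 16))/6) = 4608*(-⅓ + √(-1 + √10)/6) = -1536 + 768*√(-1 + √10)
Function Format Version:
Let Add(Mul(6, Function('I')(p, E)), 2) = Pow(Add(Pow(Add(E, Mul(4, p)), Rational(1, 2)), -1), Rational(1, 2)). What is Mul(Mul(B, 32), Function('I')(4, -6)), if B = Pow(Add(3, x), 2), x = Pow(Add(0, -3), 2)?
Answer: Add(-1536, Mul(768, Pow(Add(-1, Pow(10, Rational(1, 2))), Rational(1, 2)))) ≈ -406.68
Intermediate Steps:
Function('I')(p, E) = Add(Rational(-1, 3), Mul(Rational(1, 6), Pow(Add(-1, Pow(Add(E, Mul(4, p)), Rational(1, 2))), Rational(1, 2)))) (Function('I')(p, E) = Add(Rational(-1, 3), Mul(Rational(1, 6), Pow(Add(Pow(Add(E, Mul(4, p)), Rational(1, 2)), -1), Rational(1, 2)))) = Add(Rational(-1, 3), Mul(Rational(1, 6), Pow(Add(-1, Pow(Add(E, Mul(4, p)), Rational(1, 2))), Rational(1, 2)))))
x = 9 (x = Pow(-3, 2) = 9)
B = 144 (B = Pow(Add(3, 9), 2) = Pow(12, 2) = 144)
Mul(Mul(B, 32), Function('I')(4, -6)) = Mul(Mul(144, 32), Add(Rational(-1, 3), Mul(Rational(1, 6), Pow(Add(-1, Pow(Add(-6, Mul(4, 4)), Rational(1, 2))), Rational(1, 2))))) = Mul(4608, Add(Rational(-1, 3), Mul(Rational(1, 6), Pow(Add(-1, Pow(Add(-6, 16), Rational(1, 2))), Rational(1, 2))))) = Mul(4608, Add(Rational(-1, 3), Mul(Rational(1, 6), Pow(Add(-1, Pow(10, Rational(1, 2))), Rational(1, 2))))) = Add(-1536, Mul(768, Pow(Add(-1, Pow(10, Rational(1, 2))), Rational(1, 2))))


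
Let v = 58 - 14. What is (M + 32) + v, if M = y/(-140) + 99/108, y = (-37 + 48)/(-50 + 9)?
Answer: 662269/8610 ≈ 76.919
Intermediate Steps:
y = -11/41 (y = 11/(-41) = 11*(-1/41) = -11/41 ≈ -0.26829)
v = 44
M = 7909/8610 (M = -11/41/(-140) + 99/108 = -11/41*(-1/140) + 99*(1/108) = 11/5740 + 11/12 = 7909/8610 ≈ 0.91858)
(M + 32) + v = (7909/8610 + 32) + 44 = 283429/8610 + 44 = 662269/8610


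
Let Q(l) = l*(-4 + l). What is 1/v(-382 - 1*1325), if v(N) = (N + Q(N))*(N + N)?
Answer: -1/9965363580 ≈ -1.0035e-10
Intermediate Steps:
v(N) = 2*N*(N + N*(-4 + N)) (v(N) = (N + N*(-4 + N))*(N + N) = (N + N*(-4 + N))*(2*N) = 2*N*(N + N*(-4 + N)))
1/v(-382 - 1*1325) = 1/(2*(-382 - 1*1325)²*(-3 + (-382 - 1*1325))) = 1/(2*(-382 - 1325)²*(-3 + (-382 - 1325))) = 1/(2*(-1707)²*(-3 - 1707)) = 1/(2*2913849*(-1710)) = 1/(-9965363580) = -1/9965363580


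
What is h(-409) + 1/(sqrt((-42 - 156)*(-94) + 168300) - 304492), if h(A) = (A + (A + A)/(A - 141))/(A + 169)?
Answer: 324693766099001/191225081751000 - 3*sqrt(1298)/23178797788 ≈ 1.6980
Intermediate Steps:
h(A) = (A + 2*A/(-141 + A))/(169 + A) (h(A) = (A + (2*A)/(-141 + A))/(169 + A) = (A + 2*A/(-141 + A))/(169 + A))
h(-409) + 1/(sqrt((-42 - 156)*(-94) + 168300) - 304492) = -409*(-139 - 409)/(-23829 + (-409)**2 + 28*(-409)) + 1/(sqrt((-42 - 156)*(-94) + 168300) - 304492) = -409*(-548)/(-23829 + 167281 - 11452) + 1/(sqrt(-198*(-94) + 168300) - 304492) = -409*(-548)/132000 + 1/(sqrt(18612 + 168300) - 304492) = -409*1/132000*(-548) + 1/(sqrt(186912) - 304492) = 56033/33000 + 1/(12*sqrt(1298) - 304492) = 56033/33000 + 1/(-304492 + 12*sqrt(1298))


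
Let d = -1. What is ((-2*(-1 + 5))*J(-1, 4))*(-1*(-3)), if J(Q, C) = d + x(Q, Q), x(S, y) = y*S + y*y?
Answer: -24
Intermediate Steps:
x(S, y) = y² + S*y (x(S, y) = S*y + y² = y² + S*y)
J(Q, C) = -1 + 2*Q² (J(Q, C) = -1 + Q*(Q + Q) = -1 + Q*(2*Q) = -1 + 2*Q²)
((-2*(-1 + 5))*J(-1, 4))*(-1*(-3)) = ((-2*(-1 + 5))*(-1 + 2*(-1)²))*(-1*(-3)) = ((-2*4)*(-1 + 2*1))*3 = -8*(-1 + 2)*3 = -8*1*3 = -8*3 = -24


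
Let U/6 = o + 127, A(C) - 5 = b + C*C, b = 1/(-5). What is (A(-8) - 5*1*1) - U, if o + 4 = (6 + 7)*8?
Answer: -6491/5 ≈ -1298.2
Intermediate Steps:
b = -⅕ ≈ -0.20000
o = 100 (o = -4 + (6 + 7)*8 = -4 + 13*8 = -4 + 104 = 100)
A(C) = 24/5 + C² (A(C) = 5 + (-⅕ + C*C) = 5 + (-⅕ + C²) = 24/5 + C²)
U = 1362 (U = 6*(100 + 127) = 6*227 = 1362)
(A(-8) - 5*1*1) - U = ((24/5 + (-8)²) - 5*1*1) - 1*1362 = ((24/5 + 64) - 5*1) - 1362 = (344/5 - 5) - 1362 = 319/5 - 1362 = -6491/5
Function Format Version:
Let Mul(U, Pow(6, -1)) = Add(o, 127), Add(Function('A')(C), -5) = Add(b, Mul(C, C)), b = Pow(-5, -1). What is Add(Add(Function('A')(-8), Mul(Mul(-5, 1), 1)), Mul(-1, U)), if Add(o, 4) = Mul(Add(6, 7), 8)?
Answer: Rational(-6491, 5) ≈ -1298.2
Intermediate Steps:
b = Rational(-1, 5) ≈ -0.20000
o = 100 (o = Add(-4, Mul(Add(6, 7), 8)) = Add(-4, Mul(13, 8)) = Add(-4, 104) = 100)
Function('A')(C) = Add(Rational(24, 5), Pow(C, 2)) (Function('A')(C) = Add(5, Add(Rational(-1, 5), Mul(C, C))) = Add(5, Add(Rational(-1, 5), Pow(C, 2))) = Add(Rational(24, 5), Pow(C, 2)))
U = 1362 (U = Mul(6, Add(100, 127)) = Mul(6, 227) = 1362)
Add(Add(Function('A')(-8), Mul(Mul(-5, 1), 1)), Mul(-1, U)) = Add(Add(Add(Rational(24, 5), Pow(-8, 2)), Mul(Mul(-5, 1), 1)), Mul(-1, 1362)) = Add(Add(Add(Rational(24, 5), 64), Mul(-5, 1)), -1362) = Add(Add(Rational(344, 5), -5), -1362) = Add(Rational(319, 5), -1362) = Rational(-6491, 5)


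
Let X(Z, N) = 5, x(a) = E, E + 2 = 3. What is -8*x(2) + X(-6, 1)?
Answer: -3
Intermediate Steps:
E = 1 (E = -2 + 3 = 1)
x(a) = 1
-8*x(2) + X(-6, 1) = -8*1 + 5 = -8 + 5 = -3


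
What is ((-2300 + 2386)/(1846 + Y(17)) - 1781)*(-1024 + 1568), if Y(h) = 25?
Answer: -1812697760/1871 ≈ -9.6884e+5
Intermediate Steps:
((-2300 + 2386)/(1846 + Y(17)) - 1781)*(-1024 + 1568) = ((-2300 + 2386)/(1846 + 25) - 1781)*(-1024 + 1568) = (86/1871 - 1781)*544 = -3332165/1871*544 = -1812697760/1871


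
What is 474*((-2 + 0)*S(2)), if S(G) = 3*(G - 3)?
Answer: 2844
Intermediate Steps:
S(G) = -9 + 3*G (S(G) = 3*(-3 + G) = -9 + 3*G)
474*((-2 + 0)*S(2)) = 474*((-2 + 0)*(-9 + 3*2)) = 474*(-2*(-9 + 6)) = 474*(-2*(-3)) = 474*6 = 2844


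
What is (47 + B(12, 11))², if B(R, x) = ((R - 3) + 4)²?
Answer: 46656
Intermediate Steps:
B(R, x) = (1 + R)² (B(R, x) = ((-3 + R) + 4)² = (1 + R)²)
(47 + B(12, 11))² = (47 + (1 + 12)²)² = (47 + 13²)² = (47 + 169)² = 216² = 46656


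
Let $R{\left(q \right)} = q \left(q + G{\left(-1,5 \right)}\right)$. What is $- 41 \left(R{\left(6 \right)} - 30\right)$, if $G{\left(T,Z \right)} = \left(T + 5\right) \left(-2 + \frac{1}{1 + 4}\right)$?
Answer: $\frac{7626}{5} \approx 1525.2$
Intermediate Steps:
$G{\left(T,Z \right)} = -9 - \frac{9 T}{5}$ ($G{\left(T,Z \right)} = \left(5 + T\right) \left(-2 + \frac{1}{5}\right) = \left(5 + T\right) \left(- \frac{9}{5}\right) = -9 - \frac{9 T}{5}$)
$R{\left(q \right)} = q \left(- \frac{36}{5} + q\right)$ ($R{\left(q \right)} = q \left(q - \frac{36}{5}\right) = q \left(- \frac{36}{5} + q\right)$)
$- 41 \left(R{\left(6 \right)} - 30\right) = - 41 \left(\frac{1}{5} \cdot 6 \left(-36 + 5 \cdot 6\right) - 30\right) = - 41 \left(\frac{1}{5} \cdot 6 \left(-36 + 30\right) - 30\right) = - 41 \left(\frac{1}{5} \cdot 6 \left(-6\right) - 30\right) = - 41 \left(- \frac{36}{5} - 30\right) = \left(-41\right) \left(- \frac{186}{5}\right) = \frac{7626}{5}$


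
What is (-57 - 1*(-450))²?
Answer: 154449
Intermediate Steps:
(-57 - 1*(-450))² = (-57 + 450)² = 393² = 154449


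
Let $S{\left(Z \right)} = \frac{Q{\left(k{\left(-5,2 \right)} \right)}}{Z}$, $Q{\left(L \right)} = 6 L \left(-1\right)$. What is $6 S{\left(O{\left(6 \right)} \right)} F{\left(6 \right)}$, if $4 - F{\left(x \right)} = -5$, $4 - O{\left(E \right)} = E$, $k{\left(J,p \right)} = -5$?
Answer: $-810$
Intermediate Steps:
$O{\left(E \right)} = 4 - E$
$F{\left(x \right)} = 9$ ($F{\left(x \right)} = 4 - -5 = 4 + 5 = 9$)
$Q{\left(L \right)} = - 6 L$
$S{\left(Z \right)} = \frac{30}{Z}$ ($S{\left(Z \right)} = \frac{\left(-6\right) \left(-5\right)}{Z} = \frac{30}{Z}$)
$6 S{\left(O{\left(6 \right)} \right)} F{\left(6 \right)} = 6 \frac{30}{4 - 6} \cdot 9 = 6 \frac{30}{-2} \cdot 9 = 6 \cdot 30 \left(- \frac{1}{2}\right) 9 = 6 \left(-15\right) 9 = \left(-90\right) 9 = -810$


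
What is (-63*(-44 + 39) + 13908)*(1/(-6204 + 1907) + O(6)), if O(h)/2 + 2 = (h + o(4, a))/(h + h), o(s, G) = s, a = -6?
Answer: -142618762/4297 ≈ -33190.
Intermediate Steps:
O(h) = -4 + (4 + h)/h (O(h) = -4 + 2*((h + 4)/(h + h)) = -4 + 2*((4 + h)/((2*h))) = -4 + 2*((4 + h)*(1/(2*h))) = -4 + 2*((4 + h)/(2*h)) = -4 + (4 + h)/h)
(-63*(-44 + 39) + 13908)*(1/(-6204 + 1907) + O(6)) = (-63*(-44 + 39) + 13908)*(1/(-6204 + 1907) + (-3 + 4/6)) = (-63*(-5) + 13908)*(1/(-4297) + (-3 + 4*(1/6))) = (315 + 13908)*(-1/4297 + (-3 + 2/3)) = 14223*(-1/4297 - 7/3) = 14223*(-30082/12891) = -142618762/4297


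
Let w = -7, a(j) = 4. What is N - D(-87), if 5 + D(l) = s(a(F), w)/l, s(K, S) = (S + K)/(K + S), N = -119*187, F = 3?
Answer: -1935575/87 ≈ -22248.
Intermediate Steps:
N = -22253
s(K, S) = 1 (s(K, S) = (K + S)/(K + S) = 1)
D(l) = -5 + 1/l
N - D(-87) = -22253 - (-5 + 1/(-87)) = -22253 - (-5 - 1/87) = -22253 - 1*(-436/87) = -22253 + 436/87 = -1935575/87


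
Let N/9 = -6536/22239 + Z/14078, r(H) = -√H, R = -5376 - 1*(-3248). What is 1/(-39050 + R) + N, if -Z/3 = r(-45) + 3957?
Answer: -3664984288411/358112074341 + 81*I*√5/14078 ≈ -10.234 + 0.012866*I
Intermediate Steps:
R = -2128 (R = -5376 + 3248 = -2128)
Z = -11871 + 9*I*√5 (Z = -3*(-√(-45) + 3957) = -3*(-3*I*√5 + 3957) = -3*(3957 - 3*I*√5) = -11871 + 9*I*√5 ≈ -11871.0 + 20.125*I)
N = -356012977/34786738 + 81*I*√5/14078 (N = 9*(-6536/22239 + (-11871 + 9*I*√5)/14078) = 9*(-6536*1/22239 + (-11871 + 9*I*√5)*(1/14078)) = 9*(-6536/22239 + (-11871/14078 + 9*I*√5/14078)) = 9*(-356012977/313080642 + 9*I*√5/14078) = -356012977/34786738 + 81*I*√5/14078 ≈ -10.234 + 0.012866*I)
1/(-39050 + R) + N = 1/(-39050 - 2128) + (-356012977/34786738 + 81*I*√5/14078) = 1/(-41178) + (-356012977/34786738 + 81*I*√5/14078) = -1/41178 + (-356012977/34786738 + 81*I*√5/14078) = -3664984288411/358112074341 + 81*I*√5/14078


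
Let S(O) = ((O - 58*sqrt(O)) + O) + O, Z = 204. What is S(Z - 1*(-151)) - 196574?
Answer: -195509 - 58*sqrt(355) ≈ -1.9660e+5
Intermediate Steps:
S(O) = -58*sqrt(O) + 3*O (S(O) = (-58*sqrt(O) + 2*O) + O = -58*sqrt(O) + 3*O)
S(Z - 1*(-151)) - 196574 = (-58*sqrt(204 - 1*(-151)) + 3*(204 - 1*(-151))) - 196574 = (-58*sqrt(204 + 151) + 3*(204 + 151)) - 196574 = (-58*sqrt(355) + 3*355) - 196574 = (-58*sqrt(355) + 1065) - 196574 = (1065 - 58*sqrt(355)) - 196574 = -195509 - 58*sqrt(355)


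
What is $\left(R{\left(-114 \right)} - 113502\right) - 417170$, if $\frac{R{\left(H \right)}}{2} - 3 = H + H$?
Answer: $-531122$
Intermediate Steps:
$R{\left(H \right)} = 6 + 4 H$ ($R{\left(H \right)} = 6 + 2 \left(H + H\right) = 6 + 2 \cdot 2 H = 6 + 4 H$)
$\left(R{\left(-114 \right)} - 113502\right) - 417170 = \left(\left(6 + 4 \left(-114\right)\right) - 113502\right) - 417170 = \left(\left(6 - 456\right) - 113502\right) - 417170 = \left(-450 - 113502\right) - 417170 = -113952 - 417170 = -531122$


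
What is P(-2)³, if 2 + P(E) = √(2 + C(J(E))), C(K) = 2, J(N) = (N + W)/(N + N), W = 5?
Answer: 0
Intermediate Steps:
J(N) = (5 + N)/(2*N) (J(N) = (N + 5)/(N + N) = (5 + N)/((2*N)) = (5 + N)*(1/(2*N)) = (5 + N)/(2*N))
P(E) = 0 (P(E) = -2 + √(2 + 2) = -2 + √4 = -2 + 2 = 0)
P(-2)³ = 0³ = 0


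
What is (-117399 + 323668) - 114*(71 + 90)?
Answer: 187915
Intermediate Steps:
(-117399 + 323668) - 114*(71 + 90) = 206269 - 114*161 = 206269 - 18354 = 187915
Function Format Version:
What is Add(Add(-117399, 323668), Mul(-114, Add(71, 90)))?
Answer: 187915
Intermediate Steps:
Add(Add(-117399, 323668), Mul(-114, Add(71, 90))) = Add(206269, Mul(-114, 161)) = Add(206269, -18354) = 187915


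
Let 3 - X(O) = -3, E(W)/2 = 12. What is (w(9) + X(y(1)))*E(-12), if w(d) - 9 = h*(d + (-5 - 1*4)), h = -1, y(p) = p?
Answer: 360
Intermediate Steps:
E(W) = 24 (E(W) = 2*12 = 24)
w(d) = 18 - d (w(d) = 9 - (d + (-5 - 1*4)) = 9 - (d + (-5 - 4)) = 9 - (d - 9) = 9 - (-9 + d) = 9 + (9 - d) = 18 - d)
X(O) = 6 (X(O) = 3 - 1*(-3) = 3 + 3 = 6)
(w(9) + X(y(1)))*E(-12) = ((18 - 1*9) + 6)*24 = ((18 - 9) + 6)*24 = (9 + 6)*24 = 15*24 = 360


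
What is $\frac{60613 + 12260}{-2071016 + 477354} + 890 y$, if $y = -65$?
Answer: $- \frac{92193419573}{1593662} \approx -57850.0$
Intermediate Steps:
$\frac{60613 + 12260}{-2071016 + 477354} + 890 y = \frac{60613 + 12260}{-2071016 + 477354} + 890 \left(-65\right) = \frac{72873}{-1593662} - 57850 = 72873 \left(- \frac{1}{1593662}\right) - 57850 = - \frac{72873}{1593662} - 57850 = - \frac{92193419573}{1593662}$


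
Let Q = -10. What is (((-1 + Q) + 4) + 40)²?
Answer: 1089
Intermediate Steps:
(((-1 + Q) + 4) + 40)² = (((-1 - 10) + 4) + 40)² = ((-11 + 4) + 40)² = (-7 + 40)² = 33² = 1089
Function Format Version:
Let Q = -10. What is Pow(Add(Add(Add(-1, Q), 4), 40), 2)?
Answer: 1089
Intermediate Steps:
Pow(Add(Add(Add(-1, Q), 4), 40), 2) = Pow(Add(Add(Add(-1, -10), 4), 40), 2) = Pow(Add(Add(-11, 4), 40), 2) = Pow(Add(-7, 40), 2) = Pow(33, 2) = 1089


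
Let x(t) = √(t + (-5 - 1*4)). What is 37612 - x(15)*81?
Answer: 37612 - 81*√6 ≈ 37414.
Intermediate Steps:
x(t) = √(-9 + t) (x(t) = √(t + (-5 - 4)) = √(t - 9) = √(-9 + t))
37612 - x(15)*81 = 37612 - √(-9 + 15)*81 = 37612 - √6*81 = 37612 - 81*√6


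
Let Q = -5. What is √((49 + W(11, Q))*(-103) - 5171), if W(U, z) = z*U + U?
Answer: I*√5686 ≈ 75.406*I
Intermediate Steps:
W(U, z) = U + U*z (W(U, z) = U*z + U = U + U*z)
√((49 + W(11, Q))*(-103) - 5171) = √((49 + 11*(1 - 5))*(-103) - 5171) = √((49 + 11*(-4))*(-103) - 5171) = √((49 - 44)*(-103) - 5171) = √(5*(-103) - 5171) = √(-515 - 5171) = √(-5686) = I*√5686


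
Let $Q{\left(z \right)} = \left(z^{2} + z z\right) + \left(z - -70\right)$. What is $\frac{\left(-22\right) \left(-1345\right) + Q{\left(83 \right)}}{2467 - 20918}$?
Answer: $- \frac{43521}{18451} \approx -2.3587$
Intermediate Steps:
$Q{\left(z \right)} = 70 + z + 2 z^{2}$ ($Q{\left(z \right)} = \left(z^{2} + z^{2}\right) + \left(z + 70\right) = 2 z^{2} + \left(70 + z\right) = 70 + z + 2 z^{2}$)
$\frac{\left(-22\right) \left(-1345\right) + Q{\left(83 \right)}}{2467 - 20918} = \frac{\left(-22\right) \left(-1345\right) + \left(70 + 83 + 2 \cdot 83^{2}\right)}{2467 - 20918} = \frac{29590 + \left(70 + 83 + 2 \cdot 6889\right)}{-18451} = \left(29590 + \left(70 + 83 + 13778\right)\right) \left(- \frac{1}{18451}\right) = \left(29590 + 13931\right) \left(- \frac{1}{18451}\right) = 43521 \left(- \frac{1}{18451}\right) = - \frac{43521}{18451}$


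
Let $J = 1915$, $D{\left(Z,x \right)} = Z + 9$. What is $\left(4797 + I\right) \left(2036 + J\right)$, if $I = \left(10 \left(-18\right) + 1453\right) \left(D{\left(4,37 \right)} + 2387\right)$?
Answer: $12090048147$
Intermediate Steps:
$D{\left(Z,x \right)} = 9 + Z$
$I = 3055200$ ($I = \left(10 \left(-18\right) + 1453\right) \left(\left(9 + 4\right) + 2387\right) = \left(-180 + 1453\right) \left(13 + 2387\right) = 1273 \cdot 2400 = 3055200$)
$\left(4797 + I\right) \left(2036 + J\right) = \left(4797 + 3055200\right) \left(2036 + 1915\right) = 3059997 \cdot 3951 = 12090048147$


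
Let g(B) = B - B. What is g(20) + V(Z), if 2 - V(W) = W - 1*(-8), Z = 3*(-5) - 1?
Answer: 10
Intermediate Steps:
g(B) = 0
Z = -16 (Z = -15 - 1 = -16)
V(W) = -6 - W (V(W) = 2 - (W - 1*(-8)) = 2 - (W + 8) = 2 - (8 + W) = 2 + (-8 - W) = -6 - W)
g(20) + V(Z) = 0 + (-6 - 1*(-16)) = 0 + (-6 + 16) = 0 + 10 = 10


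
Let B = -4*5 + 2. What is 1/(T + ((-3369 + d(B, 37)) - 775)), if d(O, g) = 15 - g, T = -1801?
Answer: -1/5967 ≈ -0.00016759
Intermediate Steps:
B = -18 (B = -20 + 2 = -18)
1/(T + ((-3369 + d(B, 37)) - 775)) = 1/(-1801 + ((-3369 + (15 - 1*37)) - 775)) = 1/(-1801 + ((-3369 + (15 - 37)) - 775)) = 1/(-1801 + ((-3369 - 22) - 775)) = 1/(-1801 + (-3391 - 775)) = 1/(-1801 - 4166) = 1/(-5967) = -1/5967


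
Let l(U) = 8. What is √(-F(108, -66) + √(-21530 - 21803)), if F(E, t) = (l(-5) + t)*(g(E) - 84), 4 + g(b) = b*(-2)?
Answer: √(-17632 + I*√43333) ≈ 0.7838 + 132.79*I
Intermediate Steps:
g(b) = -4 - 2*b (g(b) = -4 + b*(-2) = -4 - 2*b)
F(E, t) = (-88 - 2*E)*(8 + t) (F(E, t) = (8 + t)*((-4 - 2*E) - 84) = (8 + t)*(-88 - 2*E) = (-88 - 2*E)*(8 + t))
√(-F(108, -66) + √(-21530 - 21803)) = √(-(-704 - 88*(-66) - 16*108 - 2*108*(-66)) + √(-21530 - 21803)) = √(-(-704 + 5808 - 1728 + 14256) + √(-43333)) = √(-1*17632 + I*√43333) = √(-17632 + I*√43333)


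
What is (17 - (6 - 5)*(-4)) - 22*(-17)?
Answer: 395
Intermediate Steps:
(17 - (6 - 5)*(-4)) - 22*(-17) = (17 - (-4)) + 374 = (17 - 1*(-4)) + 374 = (17 + 4) + 374 = 21 + 374 = 395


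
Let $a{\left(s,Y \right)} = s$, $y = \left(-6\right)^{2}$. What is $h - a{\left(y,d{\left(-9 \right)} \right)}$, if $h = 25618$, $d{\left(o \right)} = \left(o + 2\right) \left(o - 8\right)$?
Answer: $25582$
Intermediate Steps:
$d{\left(o \right)} = \left(-8 + o\right) \left(2 + o\right)$ ($d{\left(o \right)} = \left(2 + o\right) \left(-8 + o\right) = \left(-8 + o\right) \left(2 + o\right)$)
$y = 36$
$h - a{\left(y,d{\left(-9 \right)} \right)} = 25618 - 36 = 25582$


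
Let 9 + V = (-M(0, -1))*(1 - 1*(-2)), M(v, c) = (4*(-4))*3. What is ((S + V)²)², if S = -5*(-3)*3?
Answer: 1049760000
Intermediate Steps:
S = 45 (S = 15*3 = 45)
M(v, c) = -48 (M(v, c) = -16*3 = -48)
V = 135 (V = -9 + (-1*(-48))*(1 - 1*(-2)) = -9 + 48*(1 + 2) = -9 + 48*3 = -9 + 144 = 135)
((S + V)²)² = ((45 + 135)²)² = (180²)² = 32400² = 1049760000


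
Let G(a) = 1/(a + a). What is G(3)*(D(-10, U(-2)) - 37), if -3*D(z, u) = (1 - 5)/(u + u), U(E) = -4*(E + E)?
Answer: -887/144 ≈ -6.1597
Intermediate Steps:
U(E) = -8*E
G(a) = 1/(2*a)
D(z, u) = 2/(3*u) (D(z, u) = -(1 - 5)/(3*(u + u)) = -(-4)/(3*(2*u)) = -(-4)*1/(2*u)/3 = -(-2)/(3*u) = 2/(3*u))
G(3)*(D(-10, U(-2)) - 37) = ((½)/3)*(2/(3*((-8*(-2)))) - 37) = ((½)*(⅓))*((⅔)/16 - 37) = ((⅔)*(1/16) - 37)/6 = (1/24 - 37)/6 = (⅙)*(-887/24) = -887/144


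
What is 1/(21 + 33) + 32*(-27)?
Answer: -46655/54 ≈ -863.98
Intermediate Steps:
1/(21 + 33) + 32*(-27) = 1/54 - 864 = -46655/54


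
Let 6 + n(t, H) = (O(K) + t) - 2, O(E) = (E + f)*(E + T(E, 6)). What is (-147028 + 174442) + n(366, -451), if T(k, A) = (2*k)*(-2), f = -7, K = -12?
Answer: 27088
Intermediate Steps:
T(k, A) = -4*k
O(E) = -3*E*(-7 + E) (O(E) = (E - 7)*(E - 4*E) = (-7 + E)*(-3*E) = -3*E*(-7 + E))
n(t, H) = -692 + t (n(t, H) = -6 + ((3*(-12)*(7 - 1*(-12)) + t) - 2) = -6 + ((3*(-12)*(7 + 12) + t) - 2) = -6 + ((3*(-12)*19 + t) - 2) = -6 + ((-684 + t) - 2) = -6 + (-686 + t) = -692 + t)
(-147028 + 174442) + n(366, -451) = (-147028 + 174442) + (-692 + 366) = 27414 - 326 = 27088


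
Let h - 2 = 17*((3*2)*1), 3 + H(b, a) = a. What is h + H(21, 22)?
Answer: 123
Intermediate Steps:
H(b, a) = -3 + a
h = 104 (h = 2 + 17*((3*2)*1) = 2 + 17*(6*1) = 2 + 17*6 = 2 + 102 = 104)
h + H(21, 22) = 104 + (-3 + 22) = 104 + 19 = 123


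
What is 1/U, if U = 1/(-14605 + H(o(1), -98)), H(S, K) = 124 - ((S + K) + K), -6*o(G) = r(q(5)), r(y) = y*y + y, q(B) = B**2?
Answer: -42530/3 ≈ -14177.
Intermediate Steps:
r(y) = y + y**2 (r(y) = y**2 + y = y + y**2)
o(G) = -325/3 (o(G) = -5**2*(1 + 5**2)/6 = -25*(1 + 25)/6 = -25*26/6 = -1/6*650 = -325/3)
H(S, K) = 124 - S - 2*K (H(S, K) = 124 - ((K + S) + K) = 124 - (S + 2*K) = 124 + (-S - 2*K) = 124 - S - 2*K)
U = -3/42530 (U = 1/(-14605 + (124 - 1*(-325/3) - 2*(-98))) = 1/(-14605 + (124 + 325/3 + 196)) = 1/(-14605 + 1285/3) = 1/(-42530/3) = -3/42530 ≈ -7.0538e-5)
1/U = 1/(-3/42530) = -42530/3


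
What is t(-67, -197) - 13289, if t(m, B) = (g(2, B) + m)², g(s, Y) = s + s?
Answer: -9320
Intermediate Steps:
g(s, Y) = 2*s
t(m, B) = (4 + m)² (t(m, B) = (2*2 + m)² = (4 + m)²)
t(-67, -197) - 13289 = (4 - 67)² - 13289 = (-63)² - 13289 = 3969 - 13289 = -9320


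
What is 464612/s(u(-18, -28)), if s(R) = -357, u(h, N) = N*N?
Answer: -464612/357 ≈ -1301.4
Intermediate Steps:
u(h, N) = N²
464612/s(u(-18, -28)) = 464612/(-357) = 464612*(-1/357) = -464612/357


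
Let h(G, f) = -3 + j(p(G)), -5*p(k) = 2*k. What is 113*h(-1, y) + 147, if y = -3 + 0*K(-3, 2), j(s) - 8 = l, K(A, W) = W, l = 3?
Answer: 1051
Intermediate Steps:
p(k) = -2*k/5
j(s) = 11 (j(s) = 8 + 3 = 11)
y = -3 (y = -3 + 0*2 = -3 + 0 = -3)
h(G, f) = 8 (h(G, f) = -3 + 11 = 8)
113*h(-1, y) + 147 = 113*8 + 147 = 904 + 147 = 1051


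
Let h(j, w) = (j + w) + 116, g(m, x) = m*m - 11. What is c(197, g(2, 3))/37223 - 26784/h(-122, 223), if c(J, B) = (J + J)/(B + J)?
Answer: -3055262461/24753295 ≈ -123.43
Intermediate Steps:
g(m, x) = -11 + m² (g(m, x) = m² - 11 = -11 + m²)
h(j, w) = 116 + j + w
c(J, B) = 2*J/(B + J) (c(J, B) = (2*J)/(B + J) = 2*J/(B + J))
c(197, g(2, 3))/37223 - 26784/h(-122, 223) = (2*197/((-11 + 2²) + 197))/37223 - 26784/(116 - 122 + 223) = (2*197/((-11 + 4) + 197))*(1/37223) - 26784/217 = (2*197/(-7 + 197))*(1/37223) - 26784*1/217 = (2*197/190)*(1/37223) - 864/7 = (2*197*(1/190))*(1/37223) - 864/7 = (197/95)*(1/37223) - 864/7 = 197/3536185 - 864/7 = -3055262461/24753295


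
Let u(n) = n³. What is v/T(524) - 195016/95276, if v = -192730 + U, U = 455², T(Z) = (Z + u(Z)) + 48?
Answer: -7014306825979/3427039514324 ≈ -2.0468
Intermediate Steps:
T(Z) = 48 + Z + Z³ (T(Z) = (Z + Z³) + 48 = 48 + Z + Z³)
U = 207025
v = 14295 (v = -192730 + 207025 = 14295)
v/T(524) - 195016/95276 = 14295/(48 + 524 + 524³) - 195016/95276 = 14295/(48 + 524 + 143877824) - 195016*1/95276 = 14295/143878396 - 48754/23819 = -7014306825979/3427039514324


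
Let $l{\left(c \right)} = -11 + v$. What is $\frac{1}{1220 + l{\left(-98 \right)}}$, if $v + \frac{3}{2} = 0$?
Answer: $\frac{2}{2415} \approx 0.00082816$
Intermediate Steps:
$v = - \frac{3}{2}$ ($v = - \frac{3}{2} + 0 = - \frac{3}{2} \approx -1.5$)
$l{\left(c \right)} = - \frac{25}{2}$ ($l{\left(c \right)} = -11 - \frac{3}{2} = - \frac{25}{2}$)
$\frac{1}{1220 + l{\left(-98 \right)}} = \frac{1}{1220 - \frac{25}{2}} = \frac{1}{\frac{2415}{2}} = \frac{2}{2415}$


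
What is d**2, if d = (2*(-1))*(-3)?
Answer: 36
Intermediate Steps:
d = 6 (d = -2*(-3) = 6)
d**2 = 6**2 = 36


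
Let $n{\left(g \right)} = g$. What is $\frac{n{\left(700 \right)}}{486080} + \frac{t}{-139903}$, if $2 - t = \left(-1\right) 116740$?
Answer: $- \frac{13052539}{15669136} \approx -0.83301$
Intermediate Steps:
$t = 116742$ ($t = 2 - \left(-1\right) 116740 = 2 - -116740 = 2 + 116740 = 116742$)
$\frac{n{\left(700 \right)}}{486080} + \frac{t}{-139903} = \frac{700}{486080} + \frac{116742}{-139903} = 700 \cdot \frac{1}{486080} + 116742 \left(- \frac{1}{139903}\right) = \frac{5}{3472} - \frac{116742}{139903} = - \frac{13052539}{15669136}$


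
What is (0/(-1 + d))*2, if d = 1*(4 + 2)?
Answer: 0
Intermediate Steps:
d = 6 (d = 1*6 = 6)
(0/(-1 + d))*2 = (0/(-1 + 6))*2 = (0/5)*2 = ((⅕)*0)*2 = 0*2 = 0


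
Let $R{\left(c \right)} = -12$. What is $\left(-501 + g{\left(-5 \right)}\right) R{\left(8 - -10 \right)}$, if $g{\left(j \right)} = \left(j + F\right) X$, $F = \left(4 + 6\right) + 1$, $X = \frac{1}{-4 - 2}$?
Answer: $6024$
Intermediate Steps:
$X = - \frac{1}{6}$ ($X = \frac{1}{-6} = - \frac{1}{6} \approx -0.16667$)
$F = 11$ ($F = 10 + 1 = 11$)
$g{\left(j \right)} = - \frac{11}{6} - \frac{j}{6}$ ($g{\left(j \right)} = \left(j + 11\right) \left(- \frac{1}{6}\right) = \left(11 + j\right) \left(- \frac{1}{6}\right) = - \frac{11}{6} - \frac{j}{6}$)
$\left(-501 + g{\left(-5 \right)}\right) R{\left(8 - -10 \right)} = \left(-501 - 1\right) \left(-12\right) = \left(-502\right) \left(-12\right) = 6024$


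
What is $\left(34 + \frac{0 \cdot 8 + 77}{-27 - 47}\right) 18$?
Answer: $\frac{21951}{37} \approx 593.27$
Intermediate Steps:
$\left(34 + \frac{0 \cdot 8 + 77}{-27 - 47}\right) 18 = \left(34 + \frac{0 + 77}{-74}\right) 18 = \left(34 + 77 \left(- \frac{1}{74}\right)\right) 18 = \left(34 - \frac{77}{74}\right) 18 = \frac{2439}{74} \cdot 18 = \frac{21951}{37}$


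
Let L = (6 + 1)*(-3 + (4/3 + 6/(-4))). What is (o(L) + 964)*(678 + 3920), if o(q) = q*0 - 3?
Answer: 4418678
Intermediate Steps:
L = -133/6 (L = 7*(-3 + (4*(⅓) + 6*(-¼))) = 7*(-3 + (4/3 - 3/2)) = 7*(-3 - ⅙) = 7*(-19/6) = -133/6 ≈ -22.167)
o(q) = -3 (o(q) = 0 - 3 = -3)
(o(L) + 964)*(678 + 3920) = (-3 + 964)*(678 + 3920) = 961*4598 = 4418678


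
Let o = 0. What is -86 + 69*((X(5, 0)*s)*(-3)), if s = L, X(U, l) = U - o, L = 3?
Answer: -3191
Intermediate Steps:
X(U, l) = U (X(U, l) = U - 1*0 = U + 0 = U)
s = 3
-86 + 69*((X(5, 0)*s)*(-3)) = -86 + 69*((5*3)*(-3)) = -86 + 69*(15*(-3)) = -86 + 69*(-45) = -86 - 3105 = -3191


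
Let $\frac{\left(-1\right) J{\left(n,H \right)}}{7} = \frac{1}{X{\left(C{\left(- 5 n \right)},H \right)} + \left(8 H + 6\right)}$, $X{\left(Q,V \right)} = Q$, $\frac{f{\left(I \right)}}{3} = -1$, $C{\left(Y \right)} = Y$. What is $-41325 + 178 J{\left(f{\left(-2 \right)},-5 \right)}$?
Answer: $- \frac{783929}{19} \approx -41259.0$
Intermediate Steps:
$f{\left(I \right)} = -3$ ($f{\left(I \right)} = 3 \left(-1\right) = -3$)
$J{\left(n,H \right)} = - \frac{7}{6 - 5 n + 8 H}$ ($J{\left(n,H \right)} = - \frac{7}{- 5 n + \left(8 H + 6\right)} = - \frac{7}{- 5 n + \left(6 + 8 H\right)} = - \frac{7}{6 - 5 n + 8 H}$)
$-41325 + 178 J{\left(f{\left(-2 \right)},-5 \right)} = -41325 + 178 \frac{7}{-6 - -40 + 5 \left(-3\right)} = -41325 + 178 \frac{7}{-6 + 40 - 15} = -41325 + 178 \cdot \frac{7}{19} = -41325 + \frac{1246}{19} = - \frac{783929}{19}$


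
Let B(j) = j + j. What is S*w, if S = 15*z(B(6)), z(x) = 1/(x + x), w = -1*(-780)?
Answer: 975/2 ≈ 487.50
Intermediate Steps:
B(j) = 2*j
w = 780
z(x) = 1/(2*x)
S = 5/8 (S = 15*(1/(2*((2*6)))) = 15*((½)/12) = 15*((½)*(1/12)) = 15*(1/24) = 5/8 ≈ 0.62500)
S*w = (5/8)*780 = 975/2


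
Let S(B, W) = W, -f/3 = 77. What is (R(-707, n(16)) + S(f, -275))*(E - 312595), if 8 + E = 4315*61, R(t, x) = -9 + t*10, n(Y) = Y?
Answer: 363199352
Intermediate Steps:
f = -231 (f = -3*77 = -231)
R(t, x) = -9 + 10*t
E = 263207 (E = -8 + 4315*61 = -8 + 263215 = 263207)
(R(-707, n(16)) + S(f, -275))*(E - 312595) = ((-9 + 10*(-707)) - 275)*(263207 - 312595) = ((-9 - 7070) - 275)*(-49388) = (-7079 - 275)*(-49388) = -7354*(-49388) = 363199352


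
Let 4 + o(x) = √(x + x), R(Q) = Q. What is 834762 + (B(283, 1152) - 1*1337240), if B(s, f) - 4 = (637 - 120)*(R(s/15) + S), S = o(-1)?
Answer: -7421819/15 + 517*I*√2 ≈ -4.9479e+5 + 731.15*I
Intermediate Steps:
o(x) = -4 + √2*√x (o(x) = -4 + √(x + x) = -4 + √(2*x) = -4 + √2*√x)
S = -4 + I*√2 (S = -4 + √2*√(-1) = -4 + √2*I = -4 + I*√2 ≈ -4.0 + 1.4142*I)
B(s, f) = -2064 + 517*s/15 + 517*I*√2 (B(s, f) = 4 + (637 - 120)*(s/15 + (-4 + I*√2)) = 4 + 517*(s*(1/15) + (-4 + I*√2)) = 4 + 517*(s/15 + (-4 + I*√2)) = 4 + 517*(-4 + s/15 + I*√2) = 4 + (-2068 + 517*s/15 + 517*I*√2) = -2064 + 517*s/15 + 517*I*√2)
834762 + (B(283, 1152) - 1*1337240) = 834762 + ((-2064 + (517/15)*283 + 517*I*√2) - 1*1337240) = 834762 + ((-2064 + 146311/15 + 517*I*√2) - 1337240) = 834762 + ((115351/15 + 517*I*√2) - 1337240) = 834762 + (-19943249/15 + 517*I*√2) = -7421819/15 + 517*I*√2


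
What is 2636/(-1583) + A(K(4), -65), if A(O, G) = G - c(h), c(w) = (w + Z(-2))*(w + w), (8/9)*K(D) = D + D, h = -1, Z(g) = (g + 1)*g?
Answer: -102365/1583 ≈ -64.665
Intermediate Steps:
Z(g) = g*(1 + g) (Z(g) = (1 + g)*g = g*(1 + g))
K(D) = 9*D/4 (K(D) = 9*(D + D)/8 = 9*(2*D)/8 = 9*D/4)
c(w) = 2*w*(2 + w) (c(w) = (w - 2*(1 - 2))*(w + w) = (w - 2*(-1))*(2*w) = (w + 2)*(2*w) = (2 + w)*(2*w) = 2*w*(2 + w))
A(O, G) = 2 + G (A(O, G) = G - 2*(-1)*(2 - 1) = G - 2*(-1) = G - 1*(-2) = G + 2 = 2 + G)
2636/(-1583) + A(K(4), -65) = 2636/(-1583) + (2 - 65) = 2636*(-1/1583) - 63 = -2636/1583 - 63 = -102365/1583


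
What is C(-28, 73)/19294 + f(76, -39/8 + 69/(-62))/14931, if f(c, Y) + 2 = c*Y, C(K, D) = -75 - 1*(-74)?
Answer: -136924597/4465220067 ≈ -0.030665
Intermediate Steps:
C(K, D) = -1 (C(K, D) = -75 + 74 = -1)
f(c, Y) = -2 + Y*c (f(c, Y) = -2 + c*Y = -2 + Y*c)
C(-28, 73)/19294 + f(76, -39/8 + 69/(-62))/14931 = -1/19294 + (-2 + (-39/8 + 69/(-62))*76)/14931 = -1*1/19294 + (-2 + (-39*⅛ + 69*(-1/62))*76)*(1/14931) = -1/19294 + (-2 + (-39/8 - 69/62)*76)*(1/14931) = -1/19294 + (-2 - 1485/248*76)*(1/14931) = -1/19294 + (-2 - 28215/62)*(1/14931) = -1/19294 - 28339/62*1/14931 = -1/19294 - 28339/925722 = -136924597/4465220067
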